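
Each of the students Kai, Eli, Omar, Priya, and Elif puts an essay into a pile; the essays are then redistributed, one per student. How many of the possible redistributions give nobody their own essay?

Count assignments avoiding every fixed point. For any j of the 5 students fixed to their own essay, the other 5−j can be arranged in (5−j)! ways.
By inclusion–exclusion this is Σ_{j=0}^{5} (−1)^j C(5,j)·(5−j)!.
Computing: 120 − 120 + 60 − 20 + 5 − 1 = 44.

44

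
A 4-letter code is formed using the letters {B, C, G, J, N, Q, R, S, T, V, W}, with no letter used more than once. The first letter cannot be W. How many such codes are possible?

The first letter has 11−1 = 10 choices (anything except W).
The remaining 3 letters are filled from the other 10 symbols without repetition: 10 × 9 × 8 = 720.
Total: 10 × 720 = 7200.

7200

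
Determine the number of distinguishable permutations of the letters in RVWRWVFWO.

15120

RVWRWVFWO has 9 letters with R appearing twice, V appearing twice, and W appearing 3 times.
So there are 9! / (3!·2!·2!) = 15120 distinguishable arrangements.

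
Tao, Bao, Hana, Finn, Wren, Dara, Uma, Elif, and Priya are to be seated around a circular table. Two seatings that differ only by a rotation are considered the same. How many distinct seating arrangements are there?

40320

Around a circle, 9 distinct people have 9!/9 = (8)! = 40320 rotationally distinct seatings.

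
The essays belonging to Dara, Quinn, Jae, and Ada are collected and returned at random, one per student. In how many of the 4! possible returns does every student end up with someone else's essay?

Let Aᵢ be the assignments in which student i gets their own essay. We want the size of the complement of A₁∪…∪A_4.
By inclusion–exclusion this is Σ_{j=0}^{4} (−1)^j C(4,j)·(4−j)!.
Computing: 24 − 24 + 12 − 4 + 1 = 9.

9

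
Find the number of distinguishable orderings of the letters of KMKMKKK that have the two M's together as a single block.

Treat the 2 copies of M as a single block. The multiset to arrange is then {MM, K, K, K, K, K}, 6 items in all.
That gives (6)!/(5!) = 6 arrangements.

6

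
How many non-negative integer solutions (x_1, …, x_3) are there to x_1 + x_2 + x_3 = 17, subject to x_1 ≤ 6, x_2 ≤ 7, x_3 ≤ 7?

10

By stars and bars, unrestricted non-negative solutions to x_1+…+x_3 = 17 number C(17+2,2) = 171.
Subtract solutions that violate a single cap (substitute x_i' = x_i − (cap_i+1)): x_1 ≥ 7 gives C(12,2) = 66; x_2 ≥ 8 gives C(11,2) = 55; x_3 ≥ 8 gives C(11,2) = 55. Together 176.
Add back pairs where two caps are both exceeded: 6 + 6 + 3 = 15.
By inclusion–exclusion the count is 171 − 176 + 15 = 10.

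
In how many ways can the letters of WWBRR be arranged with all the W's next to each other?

12

Treat the 2 copies of W as a single block. The multiset to arrange is then {WW, B, R, R}, 4 items in all.
That gives (4)!/(2!) = 12 arrangements.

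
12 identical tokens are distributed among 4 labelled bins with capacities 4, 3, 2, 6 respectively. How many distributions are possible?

Ignoring the caps, the number of non-negative solutions to x_1+…+x_4 = 12 is C(15,3) = 455.
Subtract solutions that violate a single cap (substitute x_i' = x_i − (cap_i+1)): x_1 ≥ 5 gives C(10,3) = 120; x_2 ≥ 4 gives C(11,3) = 165; x_3 ≥ 3 gives C(12,3) = 220; x_4 ≥ 7 gives C(8,3) = 56. Together 561.
Add back pairs where two caps are both exceeded: 20 + 35 + 1 + 56 + 4 + 10 = 126.
Subtract triples: 1 + 0 + 0 + 0 = 1.
By inclusion–exclusion the count is 455 − 561 + 126 − 1 = 19.

19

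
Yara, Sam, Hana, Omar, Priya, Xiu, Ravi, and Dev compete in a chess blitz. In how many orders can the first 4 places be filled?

This is an ordered selection of 4 from 8: P(8,4).
That gives 8 × 7 × 6 × 5 = 1680.

1680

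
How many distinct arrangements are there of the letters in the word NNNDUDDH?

1120

The 8 letters of NNNDUDDH have repeats: D appearing 3 times and N appearing 3 times.
So there are 8! / (3!·3!) = 1120 distinguishable arrangements.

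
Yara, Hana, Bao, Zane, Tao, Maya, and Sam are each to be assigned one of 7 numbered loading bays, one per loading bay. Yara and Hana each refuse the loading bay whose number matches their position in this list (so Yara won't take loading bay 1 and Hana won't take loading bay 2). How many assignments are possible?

Let Aᵢ (for i ∈ {1, 2}) be the placements that put person i in their forbidden loading bay. Any j of these fix j positions, leaving (7−j)! ways to fill the rest, and there are C(2,j) ways to pick which j.
By inclusion–exclusion, the number of valid placements is Σ_{j=0}^{2} (−1)^j C(2,j)·(7−j)!.
Computing: 5040 − 1440 + 120 = 3720.

3720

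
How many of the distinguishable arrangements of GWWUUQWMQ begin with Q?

3360

With the first slot taken by Q, it remains to arrange the other 8 letters (GWWUUWMQ).
Those 8 letters have U appearing twice and W appearing 3 times, giving (8)!/(3!·2!) = 3360.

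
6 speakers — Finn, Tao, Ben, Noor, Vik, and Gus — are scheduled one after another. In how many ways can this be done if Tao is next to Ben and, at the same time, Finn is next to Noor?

Treat {Tao,Ben} as one block (2 orders) and {Finn,Noor} as another (2 orders).
That leaves 4 units to arrange: 2 × 2 × 4! = 4 × 24 = 96.

96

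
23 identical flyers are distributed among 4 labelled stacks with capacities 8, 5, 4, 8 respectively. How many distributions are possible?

10

Ignoring the caps, the number of non-negative solutions to x_1+…+x_4 = 23 is C(26,3) = 2600.
Subtract solutions that violate a single cap (substitute x_i' = x_i − (cap_i+1)): x_1 ≥ 9 gives C(17,3) = 680; x_2 ≥ 6 gives C(20,3) = 1140; x_3 ≥ 5 gives C(21,3) = 1330; x_4 ≥ 9 gives C(17,3) = 680. Together 3830.
Add back pairs where two caps are both exceeded: 165 + 220 + 56 + 455 + 165 + 220 = 1281.
Subtract triples: 20 + 0 + 1 + 20 = 41.
By inclusion–exclusion the count is 2600 − 3830 + 1281 − 41 = 10.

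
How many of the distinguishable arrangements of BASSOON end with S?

Fix S in the last position and arrange the remaining 6 letters.
Those 6 letters have O appearing twice, giving (6)!/(2!) = 360.

360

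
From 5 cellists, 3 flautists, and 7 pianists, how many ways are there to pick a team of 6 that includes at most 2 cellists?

Split by how many cellists are chosen (0 through 2).
Sum: C(5,0)·C(10,6) + C(5,1)·C(10,5) + C(5,2)·C(10,4) = 210 + 1260 + 2100 = 3570.

3570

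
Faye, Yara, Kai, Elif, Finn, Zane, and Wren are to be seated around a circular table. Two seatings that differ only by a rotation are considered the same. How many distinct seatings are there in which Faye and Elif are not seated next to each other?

480

All circular seatings of 7 people number (6)! = 720.
Seatings with Faye beside Elif: treat them as a block with 2 internal orders, giving 2 × (5)! = 240.
Subtracting, 720 − 240 = 480.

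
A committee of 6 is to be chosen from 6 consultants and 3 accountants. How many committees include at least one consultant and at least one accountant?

83

Total 6-person selections from all 9: C(9,6) = 84.
Selections missing a whole group: no consultants → C(3,6) = 0; no accountants → C(6,6) = 1.
Both groups omitted at once is impossible, so 84 − 1 = 83.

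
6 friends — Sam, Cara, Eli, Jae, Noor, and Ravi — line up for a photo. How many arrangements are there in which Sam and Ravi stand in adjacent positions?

240

Glue Sam and Ravi into one block (2 internal orders), leaving 5 units to arrange in a row.
That gives 2 × 5! = 2 × 120 = 240.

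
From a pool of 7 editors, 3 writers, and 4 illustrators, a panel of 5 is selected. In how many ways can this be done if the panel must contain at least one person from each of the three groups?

1288

Total 5-person selections from all 14: C(14,5) = 2002.
Selections missing a whole group: no editors → C(7,5) = 21; no writers → C(11,5) = 462; no illustrators → C(10,5) = 252.
Add back selections omitting two groups (i.e. drawn from a single group): C(7,5) + C(3,5) + C(4,5) = 21.
By inclusion–exclusion: 2002 − 735 + 21 = 1288.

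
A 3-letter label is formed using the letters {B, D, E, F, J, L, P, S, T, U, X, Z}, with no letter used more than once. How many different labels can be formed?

1320

With no repetition, fill the 3 letters in order: 12 choices, then 11, down to 10.
That product is 12 × 11 × 10 = 1320.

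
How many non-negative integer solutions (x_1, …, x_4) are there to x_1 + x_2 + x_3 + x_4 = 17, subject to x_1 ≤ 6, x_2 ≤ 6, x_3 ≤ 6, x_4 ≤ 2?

By stars and bars, unrestricted non-negative solutions to x_1+…+x_4 = 17 number C(17+3,3) = 1140.
Subtract solutions that violate a single cap (substitute x_i' = x_i − (cap_i+1)): x_1 ≥ 7 gives C(13,3) = 286; x_2 ≥ 7 gives C(13,3) = 286; x_3 ≥ 7 gives C(13,3) = 286; x_4 ≥ 3 gives C(17,3) = 680. Together 1538.
Add back pairs where two caps are both exceeded: 20 + 20 + 120 + 20 + 120 + 120 = 420.
Subtract triples: 0 + 1 + 1 + 1 = 3.
By inclusion–exclusion the count is 1140 − 1538 + 420 − 3 = 19.

19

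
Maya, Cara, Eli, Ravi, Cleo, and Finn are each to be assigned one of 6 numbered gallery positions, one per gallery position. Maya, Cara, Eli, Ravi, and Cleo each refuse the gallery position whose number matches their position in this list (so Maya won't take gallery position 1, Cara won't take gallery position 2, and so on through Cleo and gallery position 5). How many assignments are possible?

309

Let Aᵢ (for 1 ≤ i ≤ 5) be the placements that put person i in their forbidden gallery position. Any j of these fix j positions, leaving (6−j)! ways to fill the rest, and there are C(5,j) ways to pick which j.
By inclusion–exclusion, the number of valid placements is Σ_{j=0}^{5} (−1)^j C(5,j)·(6−j)!.
Computing: 720 − 600 + 240 − 60 + 10 − 1 = 309.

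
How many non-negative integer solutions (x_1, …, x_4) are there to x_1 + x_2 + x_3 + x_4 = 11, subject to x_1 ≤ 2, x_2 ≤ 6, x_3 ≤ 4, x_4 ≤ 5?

59

Without the upper bounds there are C(14,3) = 364 ways to split 11 among 4 variables.
Subtract solutions that violate a single cap (substitute x_i' = x_i − (cap_i+1)): x_1 ≥ 3 gives C(11,3) = 165; x_2 ≥ 7 gives C(7,3) = 35; x_3 ≥ 5 gives C(9,3) = 84; x_4 ≥ 6 gives C(8,3) = 56. Together 340.
Add back pairs where two caps are both exceeded: 4 + 20 + 10 + 0 + 0 + 1 = 35.
By inclusion–exclusion the count is 364 − 340 + 35 = 59.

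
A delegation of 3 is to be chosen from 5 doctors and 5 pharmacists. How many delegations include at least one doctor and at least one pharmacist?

Unrestricted: C(10,3) = 120 ways to pick any 3 of the 10.
Subtract selections that omit an entire group: no doctors → C(5,3) = 10; no pharmacists → C(5,3) = 10.
Both groups omitted at once is impossible, so 120 − 20 = 100.

100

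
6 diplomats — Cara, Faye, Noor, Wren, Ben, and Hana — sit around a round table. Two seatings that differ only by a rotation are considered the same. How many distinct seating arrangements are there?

120

Around a circle, 6 distinct people have 6!/6 = (5)! = 120 rotationally distinct seatings.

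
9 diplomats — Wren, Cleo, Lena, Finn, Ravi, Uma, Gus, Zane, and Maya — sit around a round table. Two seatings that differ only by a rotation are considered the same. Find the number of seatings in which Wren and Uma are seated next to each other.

10080

Treat {Wren, Uma} as one unit (2 internal orders) and seat the resulting 8 units around the table: (7)! circular arrangements.
So 2 × (7)! = 2 × 5040 = 10080.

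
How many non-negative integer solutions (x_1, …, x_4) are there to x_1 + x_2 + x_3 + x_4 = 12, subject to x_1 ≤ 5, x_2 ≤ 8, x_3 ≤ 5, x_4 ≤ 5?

Ignoring the caps, the number of non-negative solutions to x_1+…+x_4 = 12 is C(15,3) = 455.
Subtract solutions that violate a single cap (substitute x_i' = x_i − (cap_i+1)): x_1 ≥ 6 gives C(9,3) = 84; x_2 ≥ 9 gives C(6,3) = 20; x_3 ≥ 6 gives C(9,3) = 84; x_4 ≥ 6 gives C(9,3) = 84. Together 272.
Add back pairs where two caps are both exceeded: 0 + 1 + 1 + 0 + 0 + 1 = 3.
By inclusion–exclusion the count is 455 − 272 + 3 = 186.

186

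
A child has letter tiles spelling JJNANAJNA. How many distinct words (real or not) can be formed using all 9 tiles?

1680

JJNANAJNA has 9 letters with A appearing 3 times, J appearing 3 times, and N appearing 3 times.
Dividing 9! = 362880 by 3!·3!·3! = 216 for the repeated letters gives 1680.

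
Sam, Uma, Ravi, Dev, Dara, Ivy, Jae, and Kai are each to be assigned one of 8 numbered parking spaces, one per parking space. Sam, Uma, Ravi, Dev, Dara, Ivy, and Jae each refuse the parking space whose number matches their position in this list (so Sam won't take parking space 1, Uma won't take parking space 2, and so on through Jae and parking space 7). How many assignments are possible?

16687

Let Aᵢ (for 1 ≤ i ≤ 7) be the placements that put person i in their forbidden parking space. Any j of these fix j positions, leaving (8−j)! ways to fill the rest, and there are C(7,j) ways to pick which j.
By inclusion–exclusion, the number of valid placements is Σ_{j=0}^{7} (−1)^j C(7,j)·(8−j)!.
Computing: 40320 − 35280 + 15120 − 4200 + 840 − 126 + 14 − 1 = 16687.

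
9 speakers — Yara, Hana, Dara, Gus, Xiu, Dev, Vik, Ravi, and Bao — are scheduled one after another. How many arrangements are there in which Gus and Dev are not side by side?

282240

Of the 9! = 362880 arrangements, those with Gus and Dev adjacent number 2 × 8! = 80640 (treat the pair as a block with 2 internal orders).
So 362880 − 80640 = 282240 arrangements keep them apart.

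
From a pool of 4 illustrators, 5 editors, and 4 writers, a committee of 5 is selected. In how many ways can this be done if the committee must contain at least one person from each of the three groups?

Total 5-person selections from all 13: C(13,5) = 1287.
Subtract selections that omit an entire group: no illustrators → C(9,5) = 126; no editors → C(8,5) = 56; no writers → C(9,5) = 126.
Add back selections omitting two groups (i.e. drawn from a single group): C(4,5) + C(5,5) + C(4,5) = 1.
By inclusion–exclusion: 1287 − 308 + 1 = 980.

980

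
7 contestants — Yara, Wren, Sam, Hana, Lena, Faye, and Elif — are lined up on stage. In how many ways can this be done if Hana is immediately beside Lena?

1440

Place the 5 others and the Hana-Lena pair as 6 objects in a line; the pair has 2 internal arrangements.
So the count is 2·(6)! = 1440.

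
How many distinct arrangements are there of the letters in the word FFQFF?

FFQFF has 5 letters with F appearing 4 times.
So there are 5! / (4!) = 5 distinguishable arrangements.

5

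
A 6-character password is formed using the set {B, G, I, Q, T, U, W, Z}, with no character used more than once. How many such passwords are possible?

With no repetition, fill the 6 characters in order: 8 choices, then 7, down to 3.
8 × 7 × 6 × 5 × 4 × 3 = 20160.

20160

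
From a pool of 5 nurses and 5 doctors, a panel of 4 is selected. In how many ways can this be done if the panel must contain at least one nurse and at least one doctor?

Unrestricted: C(10,4) = 210 ways to pick any 4 of the 10.
Subtract selections that omit an entire group: no nurses → C(5,4) = 5; no doctors → C(5,4) = 5.
Both groups omitted at once is impossible, so 210 − 10 = 200.

200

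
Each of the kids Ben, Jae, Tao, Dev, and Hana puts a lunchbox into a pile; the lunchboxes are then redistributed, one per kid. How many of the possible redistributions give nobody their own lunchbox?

44

Count assignments avoiding every fixed point. For any j of the 5 kids fixed to their own lunchbox, the other 5−j can be arranged in (5−j)! ways.
By inclusion–exclusion this is Σ_{j=0}^{5} (−1)^j C(5,j)·(5−j)!.
Computing: 120 − 120 + 60 − 20 + 5 − 1 = 44.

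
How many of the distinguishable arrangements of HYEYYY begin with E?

5

With the first slot taken by E, it remains to arrange the other 5 letters (HYYYY).
Those 5 letters have Y appearing 4 times, giving (5)!/(4!) = 5.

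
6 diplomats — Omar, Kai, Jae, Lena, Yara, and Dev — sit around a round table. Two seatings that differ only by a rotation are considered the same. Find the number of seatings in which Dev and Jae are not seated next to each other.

72

Without the restriction there are (5)! = 120 seatings.
Seatings with Dev beside Jae: treat them as a block with 2 internal orders, giving 2 × (4)! = 48.
Subtracting, 120 − 48 = 72.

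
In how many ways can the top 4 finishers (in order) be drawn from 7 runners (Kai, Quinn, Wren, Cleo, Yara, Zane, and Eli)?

840

This is an ordered selection of 4 from 7: P(7,4).
That gives 7 × 6 × 5 × 4 = 840.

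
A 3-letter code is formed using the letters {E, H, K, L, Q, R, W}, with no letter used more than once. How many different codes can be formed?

210

This is a permutation of 3 out of 7: P(7,3) = 7!/4!.
7 × 6 × 5 = 210.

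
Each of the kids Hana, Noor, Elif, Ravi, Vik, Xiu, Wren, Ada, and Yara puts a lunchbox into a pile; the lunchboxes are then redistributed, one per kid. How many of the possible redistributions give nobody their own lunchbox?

Let Aᵢ be the assignments in which kid i gets their own lunchbox. We want the size of the complement of A₁∪…∪A_9.
By inclusion–exclusion this is Σ_{j=0}^{9} (−1)^j C(9,j)·(9−j)!.
Computing: 362880 − 362880 + 181440 − 60480 + 15120 − 3024 + 504 − 72 + 9 − 1 = 133496.

133496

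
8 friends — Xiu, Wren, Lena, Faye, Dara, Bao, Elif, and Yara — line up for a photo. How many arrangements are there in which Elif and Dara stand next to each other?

Glue Elif and Dara into one block (2 internal orders), leaving 7 units to arrange in a row.
That gives 2 × 7! = 2 × 5040 = 10080.

10080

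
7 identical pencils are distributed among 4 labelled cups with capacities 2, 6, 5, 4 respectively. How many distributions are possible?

Ignoring the caps, the number of non-negative solutions to x_1+…+x_4 = 7 is C(10,3) = 120.
Subtract solutions that violate a single cap (substitute x_i' = x_i − (cap_i+1)): x_1 ≥ 3 gives C(7,3) = 35; x_2 ≥ 7 gives C(3,3) = 1; x_3 ≥ 6 gives C(4,3) = 4; x_4 ≥ 5 gives C(5,3) = 10. Together 50.
No two caps can be exceeded simultaneously, so the pair terms are all 0.
By inclusion–exclusion the count is 120 − 50 + 0 = 70.

70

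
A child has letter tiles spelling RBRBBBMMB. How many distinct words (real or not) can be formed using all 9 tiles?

Letter multiplicities in RBRBBBMMB: B×5, M×2, R×2.
The number of distinct arrangements is 9!/(5!·2!·2!) = 362880/480 = 756.

756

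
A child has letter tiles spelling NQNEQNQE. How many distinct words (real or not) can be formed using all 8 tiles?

The 8 letters of NQNEQNQE have repeats: E appearing twice, N appearing 3 times, and Q appearing 3 times.
So there are 8! / (3!·3!·2!) = 560 distinguishable arrangements.

560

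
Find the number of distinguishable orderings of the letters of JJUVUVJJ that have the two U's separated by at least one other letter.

315

Total arrangements of JJUVUVJJ: 8!/(4!·2!·2!) = 420.
If the two U's are adjacent, glue them into one block, leaving 7 items to arrange: (7)!/(4!·2!) = 105 ways.
Hence 420 − 105 = 315.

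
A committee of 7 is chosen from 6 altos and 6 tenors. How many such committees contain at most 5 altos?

786

Split by how many altos are chosen (0 through 5).
Sum: C(6,0)·C(6,7) + C(6,1)·C(6,6) + C(6,2)·C(6,5) + C(6,3)·C(6,4) + C(6,4)·C(6,3) + C(6,5)·C(6,2) = 0 + 6 + 90 + 300 + 300 + 90 = 786.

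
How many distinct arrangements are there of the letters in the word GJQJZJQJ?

The 8 letters of GJQJZJQJ have repeats: J appearing 4 times and Q appearing twice.
Dividing 8! = 40320 by 4!·2! = 48 for the repeated letters gives 840.

840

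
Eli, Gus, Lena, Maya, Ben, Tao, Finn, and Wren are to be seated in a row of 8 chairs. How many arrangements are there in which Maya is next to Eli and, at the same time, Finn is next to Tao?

Treat {Maya,Eli} as one block (2 orders) and {Finn,Tao} as another (2 orders).
That leaves 6 units to arrange: 2 × 2 × 6! = 4 × 720 = 2880.

2880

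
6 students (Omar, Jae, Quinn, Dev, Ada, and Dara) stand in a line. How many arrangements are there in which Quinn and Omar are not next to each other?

480

There are 6! = 720 arrangements in all. If Quinn and Omar are adjacent, merging them into one block gives 2·(5)! = 240 arrangements.
So 720 − 240 = 480 arrangements keep them apart.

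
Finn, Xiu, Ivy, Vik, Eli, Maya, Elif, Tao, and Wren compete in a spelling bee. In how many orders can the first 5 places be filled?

15120

This is an ordered selection of 5 from 9: P(9,5).
That gives 9 × 8 × 7 × 6 × 5 = 15120.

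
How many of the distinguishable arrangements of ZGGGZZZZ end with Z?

35

Fix Z in the last position and arrange the remaining 7 letters.
Those 7 letters have G appearing 3 times and Z appearing 4 times, giving (7)!/(4!·3!) = 35.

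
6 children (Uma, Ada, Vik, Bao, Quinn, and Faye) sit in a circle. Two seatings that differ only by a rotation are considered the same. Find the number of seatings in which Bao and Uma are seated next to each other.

Glue Bao and Uma into a block (2 internal orders). Seating 5 units around a circle gives (4)! arrangements.
So 2 × (4)! = 2 × 24 = 48.

48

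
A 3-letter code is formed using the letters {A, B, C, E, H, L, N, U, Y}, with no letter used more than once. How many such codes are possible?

With no repetition, fill the 3 letters in order: 9 choices, then 8, down to 7.
9 × 8 × 7 = 504.

504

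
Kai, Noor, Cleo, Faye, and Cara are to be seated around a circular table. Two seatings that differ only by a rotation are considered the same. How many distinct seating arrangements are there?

24

Seat Kai anywhere (absorbing the rotational symmetry), then permute the other 4: (4)! = 24.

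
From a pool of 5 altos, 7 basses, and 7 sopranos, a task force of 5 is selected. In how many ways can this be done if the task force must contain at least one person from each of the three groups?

Total 5-person selections from all 19: C(19,5) = 11628.
Selections missing a whole group: no altos → C(14,5) = 2002; no basses → C(12,5) = 792; no sopranos → C(12,5) = 792.
Add back selections omitting two groups (i.e. drawn from a single group): C(5,5) + C(7,5) + C(7,5) = 43.
By inclusion–exclusion: 11628 − 3586 + 43 = 8085.

8085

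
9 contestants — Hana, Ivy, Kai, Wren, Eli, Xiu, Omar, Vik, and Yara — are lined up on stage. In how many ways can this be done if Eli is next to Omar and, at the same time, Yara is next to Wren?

Treat {Eli,Omar} as one block (2 orders) and {Yara,Wren} as another (2 orders).
That leaves 7 units to arrange: 2 × 2 × 7! = 4 × 5040 = 20160.

20160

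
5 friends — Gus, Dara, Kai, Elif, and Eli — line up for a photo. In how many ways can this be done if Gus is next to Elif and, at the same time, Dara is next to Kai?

Treat {Gus,Elif} as one block (2 orders) and {Dara,Kai} as another (2 orders).
That leaves 3 units to arrange: 2 × 2 × 3! = 4 × 6 = 24.

24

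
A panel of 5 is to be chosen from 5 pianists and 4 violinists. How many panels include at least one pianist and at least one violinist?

Unrestricted: C(9,5) = 126 ways to pick any 5 of the 9.
Subtract selections that omit an entire group: no pianists → C(4,5) = 0; no violinists → C(5,5) = 1.
Both groups omitted at once is impossible, so 126 − 1 = 125.

125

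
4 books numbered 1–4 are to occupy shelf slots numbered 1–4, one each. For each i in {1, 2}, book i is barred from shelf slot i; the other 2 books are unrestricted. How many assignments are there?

Let Aᵢ (for i ∈ {1, 2}) be the placements that put book i in its forbidden shelf slot. Any j of these fix j positions, leaving (4−j)! ways to fill the rest, and there are C(2,j) ways to pick which j.
By inclusion–exclusion, the number of valid placements is Σ_{j=0}^{2} (−1)^j C(2,j)·(4−j)!.
Computing: 24 − 12 + 2 = 14.

14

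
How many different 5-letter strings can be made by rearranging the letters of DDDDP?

Letter multiplicities in DDDDP: D×4, P×1.
The number of distinct arrangements is 5!/(4!) = 120/24 = 5.

5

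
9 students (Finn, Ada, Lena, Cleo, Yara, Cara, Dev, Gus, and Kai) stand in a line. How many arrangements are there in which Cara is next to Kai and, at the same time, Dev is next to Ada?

20160

Treat {Cara,Kai} as one block (2 orders) and {Dev,Ada} as another (2 orders).
That leaves 7 units to arrange: 2 × 2 × 7! = 4 × 5040 = 20160.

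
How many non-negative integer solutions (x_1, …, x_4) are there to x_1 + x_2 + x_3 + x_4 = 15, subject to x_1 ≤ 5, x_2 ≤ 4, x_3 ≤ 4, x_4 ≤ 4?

By stars and bars, unrestricted non-negative solutions to x_1+…+x_4 = 15 number C(15+3,3) = 816.
Subtract solutions that violate a single cap (substitute x_i' = x_i − (cap_i+1)): x_1 ≥ 6 gives C(12,3) = 220; x_2 ≥ 5 gives C(13,3) = 286; x_3 ≥ 5 gives C(13,3) = 286; x_4 ≥ 5 gives C(13,3) = 286. Together 1078.
Add back pairs where two caps are both exceeded: 35 + 35 + 35 + 56 + 56 + 56 = 273.
Subtract triples: 0 + 0 + 0 + 1 = 1.
By inclusion–exclusion the count is 816 − 1078 + 273 − 1 = 10.

10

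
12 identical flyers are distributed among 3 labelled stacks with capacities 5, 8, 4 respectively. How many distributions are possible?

By stars and bars, unrestricted non-negative solutions to x_1+…+x_3 = 12 number C(12+2,2) = 91.
Subtract solutions that violate a single cap (substitute x_i' = x_i − (cap_i+1)): x_1 ≥ 6 gives C(8,2) = 28; x_2 ≥ 9 gives C(5,2) = 10; x_3 ≥ 5 gives C(9,2) = 36. Together 74.
Add back pairs where two caps are both exceeded: 0 + 3 + 0 = 3.
By inclusion–exclusion the count is 91 − 74 + 3 = 20.

20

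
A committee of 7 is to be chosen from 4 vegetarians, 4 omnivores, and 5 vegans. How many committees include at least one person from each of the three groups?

Unrestricted: C(13,7) = 1716 ways to pick any 7 of the 13.
Subtract selections that omit an entire group: no vegetarians → C(9,7) = 36; no omnivores → C(9,7) = 36; no vegans → C(8,7) = 8.
Add back selections omitting two groups (i.e. drawn from a single group): C(4,7) + C(4,7) + C(5,7) = 0.
By inclusion–exclusion: 1716 − 80 + 0 = 1636.

1636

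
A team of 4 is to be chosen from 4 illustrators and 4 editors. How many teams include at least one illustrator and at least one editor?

68

With no constraint there are C(8,4) = 70 possible selections.
Subtract selections that omit an entire group: no illustrators → C(4,4) = 1; no editors → C(4,4) = 1.
Both groups omitted at once is impossible, so 70 − 2 = 68.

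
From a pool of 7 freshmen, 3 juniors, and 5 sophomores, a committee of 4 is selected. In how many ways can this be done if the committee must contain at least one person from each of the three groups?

630

Unrestricted: C(15,4) = 1365 ways to pick any 4 of the 15.
Subtract selections that omit an entire group: no freshmen → C(8,4) = 70; no juniors → C(12,4) = 495; no sophomores → C(10,4) = 210.
Add back selections omitting two groups (i.e. drawn from a single group): C(7,4) + C(3,4) + C(5,4) = 40.
By inclusion–exclusion: 1365 − 775 + 40 = 630.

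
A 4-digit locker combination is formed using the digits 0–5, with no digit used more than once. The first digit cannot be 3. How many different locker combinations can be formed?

300

The first digit has 6−1 = 5 choices (anything except 3).
The remaining 3 digits are filled from the other 5 symbols without repetition: 5 × 4 × 3 = 60.
Total: 5 × 60 = 300.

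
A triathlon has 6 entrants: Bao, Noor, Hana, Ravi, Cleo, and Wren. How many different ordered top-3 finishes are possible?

There are 6 choices for 1st place, 5 for 2nd, and 4 for 3rd.
That gives 6 × 5 × 4 = 120.

120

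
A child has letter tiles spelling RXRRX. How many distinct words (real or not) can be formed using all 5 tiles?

10

Letter multiplicities in RXRRX: R×3, X×2.
So there are 5! / (3!·2!) = 10 distinguishable arrangements.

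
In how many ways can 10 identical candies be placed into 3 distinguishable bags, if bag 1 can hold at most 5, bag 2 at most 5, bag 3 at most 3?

Ignoring the caps, the number of non-negative solutions to x_1+…+x_3 = 10 is C(12,2) = 66.
Subtract solutions that violate a single cap (substitute x_i' = x_i − (cap_i+1)): x_1 ≥ 6 gives C(6,2) = 15; x_2 ≥ 6 gives C(6,2) = 15; x_3 ≥ 4 gives C(8,2) = 28. Together 58.
Add back pairs where two caps are both exceeded: 0 + 1 + 1 = 2.
By inclusion–exclusion the count is 66 − 58 + 2 = 10.

10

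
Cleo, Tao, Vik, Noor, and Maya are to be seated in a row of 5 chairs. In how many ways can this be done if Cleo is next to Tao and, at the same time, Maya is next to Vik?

24

Treat {Cleo,Tao} as one block (2 orders) and {Maya,Vik} as another (2 orders).
That leaves 3 units to arrange: 2 × 2 × 3! = 4 × 6 = 24.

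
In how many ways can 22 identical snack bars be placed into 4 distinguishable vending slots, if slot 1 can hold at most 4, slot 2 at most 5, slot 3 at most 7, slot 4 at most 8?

10

By stars and bars, unrestricted non-negative solutions to x_1+…+x_4 = 22 number C(22+3,3) = 2300.
Subtract solutions that violate a single cap (substitute x_i' = x_i − (cap_i+1)): x_1 ≥ 5 gives C(20,3) = 1140; x_2 ≥ 6 gives C(19,3) = 969; x_3 ≥ 8 gives C(17,3) = 680; x_4 ≥ 9 gives C(16,3) = 560. Together 3349.
Add back pairs where two caps are both exceeded: 364 + 220 + 165 + 165 + 120 + 56 = 1090.
Subtract triples: 20 + 10 + 1 + 0 = 31.
By inclusion–exclusion the count is 2300 − 3349 + 1090 − 31 = 10.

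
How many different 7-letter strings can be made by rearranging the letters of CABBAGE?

1260

Letter multiplicities in CABBAGE: A×2, B×2, C×1, E×1, G×1.
Dividing 7! = 5040 by 2!·2! = 4 for the repeated letters gives 1260.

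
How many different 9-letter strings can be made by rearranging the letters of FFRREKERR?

Letter multiplicities in FFRREKERR: E×2, F×2, K×1, R×4.
The number of distinct arrangements is 9!/(4!·2!·2!) = 362880/96 = 3780.

3780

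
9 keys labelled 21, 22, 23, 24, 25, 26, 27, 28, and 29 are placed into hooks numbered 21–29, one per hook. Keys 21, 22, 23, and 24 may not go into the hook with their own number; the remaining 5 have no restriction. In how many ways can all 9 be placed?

Let Aᵢ (for 21 ≤ i ≤ 24) be the placements that put key i in its forbidden hook. Any j of these fix j positions, leaving (9−j)! ways to fill the rest, and there are C(4,j) ways to pick which j.
By inclusion–exclusion, the number of valid placements is Σ_{j=0}^{4} (−1)^j C(4,j)·(9−j)!.
Computing: 362880 − 161280 + 30240 − 2880 + 120 = 229080.

229080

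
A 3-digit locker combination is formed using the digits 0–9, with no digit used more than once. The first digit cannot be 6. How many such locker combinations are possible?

The first digit has 10−1 = 9 choices (anything except 6).
The remaining 2 digits are filled from the other 9 symbols without repetition: 9 × 8 = 72.
Total: 9 × 72 = 648.

648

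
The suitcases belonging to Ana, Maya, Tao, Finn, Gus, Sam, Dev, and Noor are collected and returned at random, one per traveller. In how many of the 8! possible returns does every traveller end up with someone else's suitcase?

Count assignments avoiding every fixed point. For any j of the 8 travellers fixed to their own suitcase, the other 8−j can be arranged in (8−j)! ways.
By inclusion–exclusion this is Σ_{j=0}^{8} (−1)^j C(8,j)·(8−j)!.
Computing: 40320 − 40320 + 20160 − 6720 + 1680 − 336 + 56 − 8 + 1 = 14833.

14833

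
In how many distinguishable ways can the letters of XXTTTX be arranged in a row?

Letter multiplicities in XXTTTX: T×3, X×3.
Dividing 6! = 720 by 3!·3! = 36 for the repeated letters gives 20.

20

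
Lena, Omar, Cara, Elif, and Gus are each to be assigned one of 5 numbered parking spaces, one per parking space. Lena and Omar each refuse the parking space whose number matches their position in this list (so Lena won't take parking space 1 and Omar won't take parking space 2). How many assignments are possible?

78

Let Aᵢ (for i ∈ {1, 2}) be the placements that put person i in their forbidden parking space. Any j of these fix j positions, leaving (5−j)! ways to fill the rest, and there are C(2,j) ways to pick which j.
By inclusion–exclusion, the number of valid placements is Σ_{j=0}^{2} (−1)^j C(2,j)·(5−j)!.
Computing: 120 − 48 + 6 = 78.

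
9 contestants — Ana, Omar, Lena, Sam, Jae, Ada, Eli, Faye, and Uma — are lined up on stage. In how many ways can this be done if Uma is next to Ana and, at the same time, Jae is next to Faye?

20160

Treat {Uma,Ana} as one block (2 orders) and {Jae,Faye} as another (2 orders).
That leaves 7 units to arrange: 2 × 2 × 7! = 4 × 5040 = 20160.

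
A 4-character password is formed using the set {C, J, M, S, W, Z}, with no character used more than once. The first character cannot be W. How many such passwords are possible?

300

The first character has 6−1 = 5 choices (anything except W).
The remaining 3 characters are filled from the other 5 symbols without repetition: 5 × 4 × 3 = 60.
Total: 5 × 60 = 300.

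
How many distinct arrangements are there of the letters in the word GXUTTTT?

210

The 7 letters of GXUTTTT have repeats: T appearing 4 times.
Dividing 7! = 5040 by 4! = 24 for the repeated letters gives 210.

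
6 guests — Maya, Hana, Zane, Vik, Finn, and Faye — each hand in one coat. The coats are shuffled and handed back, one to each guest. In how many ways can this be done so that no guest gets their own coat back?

265

This is the derangement count D_6: permutations of 6 items with no fixed point.
By inclusion–exclusion this is Σ_{j=0}^{6} (−1)^j C(6,j)·(6−j)!.
Computing: 720 − 720 + 360 − 120 + 30 − 6 + 1 = 265.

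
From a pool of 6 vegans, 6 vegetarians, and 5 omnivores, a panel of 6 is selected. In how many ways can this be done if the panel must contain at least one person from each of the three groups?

With no constraint there are C(17,6) = 12376 possible selections.
Subtract selections that omit an entire group: no vegans → C(11,6) = 462; no vegetarians → C(11,6) = 462; no omnivores → C(12,6) = 924.
Add back selections omitting two groups (i.e. drawn from a single group): C(6,6) + C(6,6) + C(5,6) = 2.
By inclusion–exclusion: 12376 − 1848 + 2 = 10530.

10530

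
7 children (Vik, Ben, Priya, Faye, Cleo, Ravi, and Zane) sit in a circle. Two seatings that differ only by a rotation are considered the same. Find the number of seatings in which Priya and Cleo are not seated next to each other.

480

Without the restriction there are (6)! = 720 seatings.
Those with Priya next to Cleo: fuse the pair into one unit and seat 6 units around a circle — 2·(5)! = 240.
Subtracting, 720 − 240 = 480.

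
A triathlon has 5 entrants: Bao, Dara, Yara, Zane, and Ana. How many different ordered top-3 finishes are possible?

This is an ordered selection of 3 from 5: P(5,3).
That gives 5 × 4 × 3 = 60.

60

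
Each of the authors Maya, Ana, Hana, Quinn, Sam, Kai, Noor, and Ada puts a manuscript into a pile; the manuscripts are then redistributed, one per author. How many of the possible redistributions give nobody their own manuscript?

Count assignments avoiding every fixed point. For any j of the 8 authors fixed to their own manuscript, the other 8−j can be arranged in (8−j)! ways.
By inclusion–exclusion this is Σ_{j=0}^{8} (−1)^j C(8,j)·(8−j)!.
Computing: 40320 − 40320 + 20160 − 6720 + 1680 − 336 + 56 − 8 + 1 = 14833.

14833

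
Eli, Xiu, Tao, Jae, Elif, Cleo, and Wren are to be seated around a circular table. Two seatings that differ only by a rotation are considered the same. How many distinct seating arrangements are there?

Around a circle, 7 distinct people have 7!/7 = (6)! = 720 rotationally distinct seatings.

720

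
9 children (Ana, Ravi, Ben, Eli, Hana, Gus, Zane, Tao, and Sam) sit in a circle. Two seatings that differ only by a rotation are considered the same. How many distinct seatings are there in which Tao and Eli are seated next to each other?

10080

Treat {Tao, Eli} as one unit (2 internal orders) and seat the resulting 8 units around the table: (7)! circular arrangements.
So 2 × (7)! = 2 × 5040 = 10080.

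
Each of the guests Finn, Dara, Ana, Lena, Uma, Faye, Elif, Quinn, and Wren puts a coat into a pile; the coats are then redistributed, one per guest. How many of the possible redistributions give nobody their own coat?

Let Aᵢ be the assignments in which guest i gets their own coat. We want the size of the complement of A₁∪…∪A_9.
By inclusion–exclusion this is Σ_{j=0}^{9} (−1)^j C(9,j)·(9−j)!.
Computing: 362880 − 362880 + 181440 − 60480 + 15120 − 3024 + 504 − 72 + 9 − 1 = 133496.

133496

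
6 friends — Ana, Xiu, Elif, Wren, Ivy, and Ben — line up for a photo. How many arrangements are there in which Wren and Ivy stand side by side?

Place the 4 others and the Wren-Ivy pair as 5 objects in a line; the pair has 2 internal arrangements.
So the count is 2·(5)! = 240.

240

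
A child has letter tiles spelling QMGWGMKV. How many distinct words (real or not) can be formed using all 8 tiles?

Letter multiplicities in QMGWGMKV: G×2, K×1, M×2, Q×1, V×1, W×1.
So there are 8! / (2!·2!) = 10080 distinguishable arrangements.

10080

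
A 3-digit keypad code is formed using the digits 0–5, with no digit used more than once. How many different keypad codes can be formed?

120

With no repetition, fill the 3 digits in order: 6 choices, then 5, down to 4.
That product is 6 × 5 × 4 = 120.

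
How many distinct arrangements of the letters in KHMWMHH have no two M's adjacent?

300

There are 7!/(3!·2!) = 420 arrangements of KHMWMHH in total.
Arrangements with the M's together: treat MM as one letter, giving (6)!/(3!) = 120.
Subtracting, 420 − 120 = 300 arrangements keep the M's apart.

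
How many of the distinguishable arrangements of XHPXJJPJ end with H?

With the last slot taken by H, it remains to arrange the other 7 letters (XPXJJPJ).
Those 7 letters have J appearing 3 times, P appearing twice, and X appearing twice, giving (7)!/(3!·2!·2!) = 210.

210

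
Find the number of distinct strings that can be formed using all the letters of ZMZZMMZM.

70

ZMZZMMZM has 8 letters with M appearing 4 times and Z appearing 4 times.
The number of distinct arrangements is 8!/(4!·4!) = 40320/576 = 70.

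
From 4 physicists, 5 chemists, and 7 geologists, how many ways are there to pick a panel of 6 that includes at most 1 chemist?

2772

Split by how many chemists are chosen (0 through 1).
Sum: C(5,0)·C(11,6) + C(5,1)·C(11,5) = 462 + 2310 = 2772.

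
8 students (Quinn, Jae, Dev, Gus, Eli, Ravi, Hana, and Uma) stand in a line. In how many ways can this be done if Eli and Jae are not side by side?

30240

There are 8! = 40320 arrangements in all. If Eli and Jae are adjacent, merging them into one block gives 2·(7)! = 10080 arrangements.
So 40320 − 10080 = 30240 arrangements keep them apart.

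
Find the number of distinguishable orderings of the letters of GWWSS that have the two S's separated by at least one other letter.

18

Total arrangements of GWWSS: 5!/(2!·2!) = 30.
If the two S's are adjacent, glue them into one block, leaving 4 items to arrange: (4)!/(2!) = 12 ways.
Subtracting, 30 − 12 = 18 arrangements keep the S's apart.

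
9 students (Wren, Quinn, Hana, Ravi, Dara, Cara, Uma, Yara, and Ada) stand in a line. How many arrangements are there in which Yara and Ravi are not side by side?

282240

There are 9! = 362880 arrangements in all. If Yara and Ravi are adjacent, merging them into one block gives 2·(8)! = 80640 arrangements.
So 362880 − 80640 = 282240 arrangements keep them apart.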